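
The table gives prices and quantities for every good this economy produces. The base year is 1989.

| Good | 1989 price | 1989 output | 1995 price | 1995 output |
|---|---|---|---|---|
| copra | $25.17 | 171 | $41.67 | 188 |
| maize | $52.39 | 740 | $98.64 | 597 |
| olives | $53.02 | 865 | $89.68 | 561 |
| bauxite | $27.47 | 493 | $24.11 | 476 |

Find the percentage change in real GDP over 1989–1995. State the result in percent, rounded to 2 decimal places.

-23.08%

Real GDP 1989 = Nominal GDP 1989 = 25.17·171 + 52.39·740 + 53.02·865 + 27.47·493 = 102477.68.
Real GDP 1995 (at 1989 prices) = 25.17·188 + 52.39·597 + 53.02·561 + 27.47·476 = 78828.73.
Real growth = 78828.73/102477.68 − 1 = -0.2308.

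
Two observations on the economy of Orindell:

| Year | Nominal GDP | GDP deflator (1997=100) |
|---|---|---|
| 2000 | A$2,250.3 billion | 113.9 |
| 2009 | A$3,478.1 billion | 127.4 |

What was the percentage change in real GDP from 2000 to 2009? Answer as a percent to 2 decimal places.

Deflate each year: 2000 → 2250.3/1.139 = 1975.68; 2009 → 3478.1/1.274 = 2730.06.
So real GDP changed by 2730.06/1975.68 − 1 = 0.3818, i.e. 38.18%.

38.18%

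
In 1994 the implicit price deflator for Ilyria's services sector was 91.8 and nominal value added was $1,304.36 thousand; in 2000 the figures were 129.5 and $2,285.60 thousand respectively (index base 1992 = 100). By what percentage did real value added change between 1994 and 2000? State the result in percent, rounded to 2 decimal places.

Deflate each year: 1994 → 1304.36/0.918 = 1420.87; 2000 → 2285.60/1.295 = 1764.94.
So real value added changed by 1764.94/1420.87 − 1 = 0.2422, i.e. 24.22%.

24.22%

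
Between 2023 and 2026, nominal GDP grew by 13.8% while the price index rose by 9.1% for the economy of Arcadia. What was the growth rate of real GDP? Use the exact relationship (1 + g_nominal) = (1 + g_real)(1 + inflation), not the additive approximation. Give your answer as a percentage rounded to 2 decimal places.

(1 + g_nom) = (1 + g_real)(1 + π), so g_real = 1.1380 / 1.0910 − 1 = 0.04308.

4.31%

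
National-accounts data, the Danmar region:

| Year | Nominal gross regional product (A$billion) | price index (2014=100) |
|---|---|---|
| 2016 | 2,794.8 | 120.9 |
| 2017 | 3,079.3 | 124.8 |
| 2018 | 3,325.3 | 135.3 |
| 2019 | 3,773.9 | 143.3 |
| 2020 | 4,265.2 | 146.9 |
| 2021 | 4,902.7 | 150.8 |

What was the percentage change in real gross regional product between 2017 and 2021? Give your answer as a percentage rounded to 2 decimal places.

Real gross regional product 2017 = 3079.3/1.248 = 2467.39.
Real gross regional product 2021 = 4902.7/1.508 = 3251.13.
Change = 3251.13/2467.39 − 1 = 0.3176.

31.76%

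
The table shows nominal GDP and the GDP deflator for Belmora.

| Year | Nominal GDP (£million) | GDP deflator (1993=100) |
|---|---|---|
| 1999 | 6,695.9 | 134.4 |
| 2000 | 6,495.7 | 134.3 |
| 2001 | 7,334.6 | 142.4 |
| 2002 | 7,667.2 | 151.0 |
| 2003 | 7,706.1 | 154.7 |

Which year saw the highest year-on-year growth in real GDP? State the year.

2000: real = 6495.7/1.343 = 4836.71; growth vs 1999 (4982.07) = -2.92%.
2001: real = 7334.6/1.424 = 5150.70; growth vs 2000 (4836.71) = 6.49%.
2002: real = 7667.2/1.510 = 5077.62; growth vs 2001 (5150.70) = -1.42%.
2003: real = 7706.1/1.547 = 4981.32; growth vs 2002 (5077.62) = -1.90%.

2001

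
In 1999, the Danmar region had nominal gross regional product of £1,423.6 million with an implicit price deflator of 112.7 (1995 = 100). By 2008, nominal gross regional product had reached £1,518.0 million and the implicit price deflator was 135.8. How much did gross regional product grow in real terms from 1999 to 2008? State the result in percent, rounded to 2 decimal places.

-11.51%

Deflate each year: 1999 → 1423.6/1.127 = 1263.18; 2008 → 1518.0/1.358 = 1117.82.
So real gross regional product changed by 1117.82/1263.18 − 1 = -0.1151, i.e. -11.51%.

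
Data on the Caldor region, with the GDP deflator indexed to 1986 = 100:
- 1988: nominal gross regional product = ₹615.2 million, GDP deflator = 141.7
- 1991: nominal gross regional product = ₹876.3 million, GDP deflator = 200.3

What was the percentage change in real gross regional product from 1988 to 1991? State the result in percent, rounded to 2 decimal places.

Real gross regional product 1988 = 615.2 / 1.417 = 434.16.
Real gross regional product 1991 = 876.3 / 2.003 = 437.49.
Real growth = 437.49 / 434.16 − 1 = 0.0077.

0.77%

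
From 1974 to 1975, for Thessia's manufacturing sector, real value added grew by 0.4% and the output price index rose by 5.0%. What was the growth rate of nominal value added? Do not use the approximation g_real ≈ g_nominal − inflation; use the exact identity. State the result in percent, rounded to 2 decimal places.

(1 + g_nom) = (1 + g_real)(1 + π) = 1.0040 × 1.0500 = 1.05420.

5.42%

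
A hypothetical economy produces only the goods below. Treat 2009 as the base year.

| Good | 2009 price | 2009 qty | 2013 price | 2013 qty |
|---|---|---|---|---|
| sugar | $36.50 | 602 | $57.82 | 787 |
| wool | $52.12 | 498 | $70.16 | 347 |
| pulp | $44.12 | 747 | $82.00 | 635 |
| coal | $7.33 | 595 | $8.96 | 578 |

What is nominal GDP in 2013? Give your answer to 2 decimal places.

Nominal GDP 2013 = Σ (p_2013 × q_2013) = 57.82·787 + 70.16·347 + 82.00·635 + 8.96·578 = 127098.74.

$127098.74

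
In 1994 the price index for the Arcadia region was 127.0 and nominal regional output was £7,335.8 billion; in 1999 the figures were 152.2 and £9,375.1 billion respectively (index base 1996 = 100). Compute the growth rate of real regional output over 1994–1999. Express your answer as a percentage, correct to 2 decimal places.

Deflate each year: 1994 → 7335.8/1.270 = 5776.22; 1999 → 9375.1/1.522 = 6159.72.
So real regional output changed by 6159.72/5776.22 − 1 = 0.0664, i.e. 6.64%.

6.64%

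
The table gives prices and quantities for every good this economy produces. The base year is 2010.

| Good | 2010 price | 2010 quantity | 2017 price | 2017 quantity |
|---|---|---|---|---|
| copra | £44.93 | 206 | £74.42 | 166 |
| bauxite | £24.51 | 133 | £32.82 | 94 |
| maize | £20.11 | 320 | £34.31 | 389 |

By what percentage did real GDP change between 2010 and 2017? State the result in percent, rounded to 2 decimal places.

Real GDP 2010 = Nominal GDP 2010 = 44.93·206 + 24.51·133 + 20.11·320 = 18950.61.
Real GDP 2017 (at 2010 prices) = 44.93·166 + 24.51·94 + 20.11·389 = 17585.11.
Real growth = 17585.11/18950.61 − 1 = -0.0721.

-7.21%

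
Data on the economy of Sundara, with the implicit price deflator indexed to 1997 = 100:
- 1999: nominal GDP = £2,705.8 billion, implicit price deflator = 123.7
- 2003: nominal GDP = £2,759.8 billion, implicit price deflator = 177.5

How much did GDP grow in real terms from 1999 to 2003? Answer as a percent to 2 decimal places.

Real GDP 1999 = 2705.8 / 1.237 = 2187.39.
Real GDP 2003 = 2759.8 / 1.775 = 1554.82.
Real growth = 1554.82 / 2187.39 − 1 = -0.2892.

-28.92%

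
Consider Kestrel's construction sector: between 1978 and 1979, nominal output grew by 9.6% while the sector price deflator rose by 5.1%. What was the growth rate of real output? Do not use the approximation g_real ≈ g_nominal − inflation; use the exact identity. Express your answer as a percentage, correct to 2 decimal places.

(1 + g_nom) = (1 + g_real)(1 + π), so g_real = 1.0960 / 1.0510 − 1 = 0.04282.

4.28%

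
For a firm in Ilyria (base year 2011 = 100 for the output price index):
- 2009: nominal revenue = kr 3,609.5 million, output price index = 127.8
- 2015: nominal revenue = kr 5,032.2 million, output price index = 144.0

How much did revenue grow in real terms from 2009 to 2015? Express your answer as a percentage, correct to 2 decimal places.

Real revenue 2009 = 3609.5 / 1.278 = 2824.33.
Real revenue 2015 = 5032.2 / 1.440 = 3494.58.
Real growth = 3494.58 / 2824.33 − 1 = 0.2373.

23.73%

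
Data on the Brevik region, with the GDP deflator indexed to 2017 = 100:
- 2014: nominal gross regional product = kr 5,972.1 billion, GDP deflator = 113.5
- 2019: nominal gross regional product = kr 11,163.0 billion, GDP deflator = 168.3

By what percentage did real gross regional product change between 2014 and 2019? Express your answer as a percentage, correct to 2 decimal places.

Deflate each year: 2014 → 5972.1/1.135 = 5261.76; 2019 → 11163.0/1.683 = 6632.80.
So real gross regional product changed by 6632.80/5261.76 − 1 = 0.2606, i.e. 26.06%.

26.06%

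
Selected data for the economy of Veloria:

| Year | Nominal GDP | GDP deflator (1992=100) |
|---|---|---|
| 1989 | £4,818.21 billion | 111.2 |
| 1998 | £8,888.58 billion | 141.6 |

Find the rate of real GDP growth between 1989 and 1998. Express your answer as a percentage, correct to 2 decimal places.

Real GDP 1989 = 4818.21 / 1.112 = 4332.92.
Real GDP 1998 = 8888.58 / 1.416 = 6277.25.
Real growth = 6277.25 / 4332.92 − 1 = 0.4487.

44.87%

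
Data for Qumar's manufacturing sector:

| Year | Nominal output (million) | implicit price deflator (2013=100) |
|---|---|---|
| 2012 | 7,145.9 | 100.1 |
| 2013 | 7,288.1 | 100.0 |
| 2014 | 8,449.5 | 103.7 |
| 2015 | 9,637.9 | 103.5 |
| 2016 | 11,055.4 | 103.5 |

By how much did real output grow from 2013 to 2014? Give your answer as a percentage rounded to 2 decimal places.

11.80%

Real output 2013 = 7288.1/1.000 = 7288.10.
Real output 2014 = 8449.5/1.037 = 8148.02.
Change = 8148.02/7288.10 − 1 = 0.1180.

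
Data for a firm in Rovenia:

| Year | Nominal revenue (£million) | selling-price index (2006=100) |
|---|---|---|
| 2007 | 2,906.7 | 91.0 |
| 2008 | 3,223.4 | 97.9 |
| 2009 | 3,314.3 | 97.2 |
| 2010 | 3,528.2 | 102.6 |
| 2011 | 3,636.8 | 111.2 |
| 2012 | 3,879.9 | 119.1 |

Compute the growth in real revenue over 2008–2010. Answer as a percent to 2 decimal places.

4.44%

Real revenue 2008 = 3223.4/0.979 = 3292.54.
Real revenue 2010 = 3528.2/1.026 = 3438.79.
Change = 3438.79/3292.54 − 1 = 0.0444.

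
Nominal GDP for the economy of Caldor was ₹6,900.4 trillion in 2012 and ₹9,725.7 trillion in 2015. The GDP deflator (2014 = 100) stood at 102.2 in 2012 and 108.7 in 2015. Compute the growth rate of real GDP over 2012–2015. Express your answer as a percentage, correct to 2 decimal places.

Deflate each year: 2012 → 6900.4/1.022 = 6751.86; 2015 → 9725.7/1.087 = 8947.29.
So real GDP changed by 8947.29/6751.86 − 1 = 0.3252, i.e. 32.52%.

32.52%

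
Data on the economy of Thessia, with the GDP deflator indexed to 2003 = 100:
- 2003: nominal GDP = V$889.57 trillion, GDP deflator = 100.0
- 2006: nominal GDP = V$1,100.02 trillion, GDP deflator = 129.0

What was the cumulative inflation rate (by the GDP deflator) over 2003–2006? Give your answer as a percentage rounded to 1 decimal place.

Price-level change = 129.0 / 100.0 − 1 = 0.2900.

29.0%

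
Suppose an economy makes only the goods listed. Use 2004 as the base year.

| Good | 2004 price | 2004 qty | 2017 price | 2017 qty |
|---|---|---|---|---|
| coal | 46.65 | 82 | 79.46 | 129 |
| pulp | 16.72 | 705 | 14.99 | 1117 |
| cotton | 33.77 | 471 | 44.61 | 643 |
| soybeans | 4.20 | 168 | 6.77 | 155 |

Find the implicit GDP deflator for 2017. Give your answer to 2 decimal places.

Nominal GDP 2017 = 79.46·129 + 14.99·1117 + 44.61·643 + 6.77·155 = 56727.75.
Real GDP 2017 (at 2004 prices) = 46.65·129 + 16.72·1117 + 33.77·643 + 4.20·155 = 47059.20.
Deflator = Nominal/Real × 100 = 56727.75/47059.20 × 100 = 120.546.

120.55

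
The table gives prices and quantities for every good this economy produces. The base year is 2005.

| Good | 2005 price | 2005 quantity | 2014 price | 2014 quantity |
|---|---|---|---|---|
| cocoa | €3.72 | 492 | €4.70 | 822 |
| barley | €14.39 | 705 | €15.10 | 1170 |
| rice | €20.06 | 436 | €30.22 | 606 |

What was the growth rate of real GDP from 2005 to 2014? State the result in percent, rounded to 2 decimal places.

Real GDP 2005 = Nominal GDP 2005 = 3.72·492 + 14.39·705 + 20.06·436 = 20721.35.
Real GDP 2014 (at 2005 prices) = 3.72·822 + 14.39·1170 + 20.06·606 = 32050.50.
Real growth = 32050.50/20721.35 − 1 = 0.5467.

54.67%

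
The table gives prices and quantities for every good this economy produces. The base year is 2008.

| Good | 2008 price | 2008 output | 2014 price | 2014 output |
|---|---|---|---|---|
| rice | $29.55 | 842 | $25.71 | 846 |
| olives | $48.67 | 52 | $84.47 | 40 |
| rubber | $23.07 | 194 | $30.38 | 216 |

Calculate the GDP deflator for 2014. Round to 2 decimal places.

Nominal GDP 2014 = 25.71·846 + 84.47·40 + 30.38·216 = 31691.54.
Real GDP 2014 (at 2008 prices) = 29.55·846 + 48.67·40 + 23.07·216 = 31929.22.
Deflator = Nominal/Real × 100 = 31691.54/31929.22 × 100 = 99.256.

99.26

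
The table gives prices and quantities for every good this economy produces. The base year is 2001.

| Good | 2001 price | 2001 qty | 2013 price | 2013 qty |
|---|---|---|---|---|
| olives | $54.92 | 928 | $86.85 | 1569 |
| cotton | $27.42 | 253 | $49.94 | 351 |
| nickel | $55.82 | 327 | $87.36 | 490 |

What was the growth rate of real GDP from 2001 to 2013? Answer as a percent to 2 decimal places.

61.70%

Real GDP 2001 = Nominal GDP 2001 = 54.92·928 + 27.42·253 + 55.82·327 = 76156.16.
Real GDP 2013 (at 2001 prices) = 54.92·1569 + 27.42·351 + 55.82·490 = 123145.70.
Real growth = 123145.70/76156.16 − 1 = 0.6170.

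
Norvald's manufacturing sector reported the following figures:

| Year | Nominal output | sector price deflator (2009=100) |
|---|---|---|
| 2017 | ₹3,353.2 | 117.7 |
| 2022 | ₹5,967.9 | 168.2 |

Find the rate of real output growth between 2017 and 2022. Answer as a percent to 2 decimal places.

24.54%

Deflate each year: 2017 → 3353.2/1.177 = 2848.94; 2022 → 5967.9/1.682 = 3548.10.
So real output changed by 3548.10/2848.94 − 1 = 0.2454, i.e. 24.54%.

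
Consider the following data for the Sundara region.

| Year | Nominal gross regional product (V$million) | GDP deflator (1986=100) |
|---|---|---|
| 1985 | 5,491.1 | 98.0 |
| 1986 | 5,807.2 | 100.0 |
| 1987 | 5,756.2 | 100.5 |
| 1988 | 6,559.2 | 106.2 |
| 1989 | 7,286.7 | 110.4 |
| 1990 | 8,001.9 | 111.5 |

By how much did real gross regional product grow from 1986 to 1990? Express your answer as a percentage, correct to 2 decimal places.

Real gross regional product 1986 = 5807.2/1.000 = 5807.20.
Real gross regional product 1990 = 8001.9/1.115 = 7176.59.
Change = 7176.59/5807.20 − 1 = 0.2358.

23.58%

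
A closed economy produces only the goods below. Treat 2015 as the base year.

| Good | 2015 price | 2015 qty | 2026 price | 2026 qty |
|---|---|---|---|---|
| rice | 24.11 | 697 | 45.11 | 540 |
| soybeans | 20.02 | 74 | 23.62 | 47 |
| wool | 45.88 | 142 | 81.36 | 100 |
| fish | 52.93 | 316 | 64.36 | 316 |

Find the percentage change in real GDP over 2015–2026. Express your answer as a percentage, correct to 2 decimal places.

Real GDP 2015 = Nominal GDP 2015 = 24.11·697 + 20.02·74 + 45.88·142 + 52.93·316 = 41526.99.
Real GDP 2026 (at 2015 prices) = 24.11·540 + 20.02·47 + 45.88·100 + 52.93·316 = 35274.22.
Real growth = 35274.22/41526.99 − 1 = -0.1506.

-15.06%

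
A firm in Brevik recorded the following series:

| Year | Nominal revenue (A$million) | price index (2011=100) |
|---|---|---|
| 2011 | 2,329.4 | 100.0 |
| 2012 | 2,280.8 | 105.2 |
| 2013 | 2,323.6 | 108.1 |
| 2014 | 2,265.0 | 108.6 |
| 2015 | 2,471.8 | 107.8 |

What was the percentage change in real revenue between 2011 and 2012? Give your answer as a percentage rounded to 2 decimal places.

-6.93%

Real revenue 2011 = 2329.4/1.000 = 2329.40.
Real revenue 2012 = 2280.8/1.052 = 2168.06.
Change = 2168.06/2329.40 − 1 = -0.0693.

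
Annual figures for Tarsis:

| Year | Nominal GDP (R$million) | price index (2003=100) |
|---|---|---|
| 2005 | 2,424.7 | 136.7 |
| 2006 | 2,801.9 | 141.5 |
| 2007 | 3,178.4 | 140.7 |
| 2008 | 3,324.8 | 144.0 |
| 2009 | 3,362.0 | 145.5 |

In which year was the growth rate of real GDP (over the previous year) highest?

2006: real = 2801.9/1.415 = 1980.14; growth vs 2005 (1773.74) = 11.64%.
2007: real = 3178.4/1.407 = 2258.99; growth vs 2006 (1980.14) = 14.08%.
2008: real = 3324.8/1.440 = 2308.89; growth vs 2007 (2258.99) = 2.21%.
2009: real = 3362.0/1.455 = 2310.65; growth vs 2008 (2308.89) = 0.08%.

2007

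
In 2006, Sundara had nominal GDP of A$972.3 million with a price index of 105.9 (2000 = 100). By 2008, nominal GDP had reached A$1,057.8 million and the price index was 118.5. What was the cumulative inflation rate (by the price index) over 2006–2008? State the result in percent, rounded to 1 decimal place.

Price-level change = 118.5 / 105.9 − 1 = 0.1190.

11.9%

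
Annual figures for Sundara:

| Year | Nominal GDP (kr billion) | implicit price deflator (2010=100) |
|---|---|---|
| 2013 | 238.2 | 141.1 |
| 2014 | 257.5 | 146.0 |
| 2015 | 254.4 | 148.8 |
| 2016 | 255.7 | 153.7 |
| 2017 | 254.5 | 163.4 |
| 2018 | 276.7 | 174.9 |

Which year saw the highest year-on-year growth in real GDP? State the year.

2014: real = 257.5/1.460 = 176.37; growth vs 2013 (168.82) = 4.47%.
2015: real = 254.4/1.488 = 170.97; growth vs 2014 (176.37) = -3.06%.
2016: real = 255.7/1.537 = 166.36; growth vs 2015 (170.97) = -2.70%.
2017: real = 254.5/1.634 = 155.75; growth vs 2016 (166.36) = -6.38%.
2018: real = 276.7/1.749 = 158.20; growth vs 2017 (155.75) = 1.57%.

2014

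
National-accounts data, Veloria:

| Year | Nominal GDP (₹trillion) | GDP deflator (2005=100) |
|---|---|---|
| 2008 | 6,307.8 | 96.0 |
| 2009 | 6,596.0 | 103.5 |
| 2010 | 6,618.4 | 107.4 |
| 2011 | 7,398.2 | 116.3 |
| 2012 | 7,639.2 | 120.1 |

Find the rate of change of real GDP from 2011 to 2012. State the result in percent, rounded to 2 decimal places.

-0.01%

Real GDP 2011 = 7398.2/1.163 = 6361.31.
Real GDP 2012 = 7639.2/1.201 = 6360.70.
Change = 6360.70/6361.31 − 1 = -0.0001.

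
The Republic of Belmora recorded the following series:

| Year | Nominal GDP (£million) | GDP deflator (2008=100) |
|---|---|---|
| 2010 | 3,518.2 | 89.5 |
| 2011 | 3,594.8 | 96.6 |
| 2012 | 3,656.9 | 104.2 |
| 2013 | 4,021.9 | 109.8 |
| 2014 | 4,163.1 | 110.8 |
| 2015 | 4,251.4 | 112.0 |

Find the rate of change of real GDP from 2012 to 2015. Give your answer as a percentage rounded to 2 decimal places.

Real GDP 2012 = 3656.9/1.042 = 3509.50.
Real GDP 2015 = 4251.4/1.120 = 3795.89.
Change = 3795.89/3509.50 − 1 = 0.0816.

8.16%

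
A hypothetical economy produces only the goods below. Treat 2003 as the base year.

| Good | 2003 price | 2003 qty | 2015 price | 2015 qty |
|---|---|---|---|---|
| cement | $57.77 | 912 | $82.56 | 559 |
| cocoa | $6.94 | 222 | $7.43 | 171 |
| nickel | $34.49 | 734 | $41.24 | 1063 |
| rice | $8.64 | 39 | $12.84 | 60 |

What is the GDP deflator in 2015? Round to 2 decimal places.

Nominal GDP 2015 = 82.56·559 + 7.43·171 + 41.24·1063 + 12.84·60 = 92030.09.
Real GDP 2015 (at 2003 prices) = 57.77·559 + 6.94·171 + 34.49·1063 + 8.64·60 = 70661.44.
Deflator = Nominal/Real × 100 = 92030.09/70661.44 × 100 = 130.241.

130.24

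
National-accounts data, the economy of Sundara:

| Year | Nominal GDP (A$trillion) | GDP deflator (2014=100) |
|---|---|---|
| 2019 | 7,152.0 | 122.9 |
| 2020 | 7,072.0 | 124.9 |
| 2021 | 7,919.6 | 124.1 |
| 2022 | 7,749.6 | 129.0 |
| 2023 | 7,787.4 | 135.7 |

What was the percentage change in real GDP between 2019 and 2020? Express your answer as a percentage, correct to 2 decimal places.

Real GDP 2019 = 7152.0/1.229 = 5819.37.
Real GDP 2020 = 7072.0/1.249 = 5662.13.
Change = 5662.13/5819.37 − 1 = -0.0270.

-2.70%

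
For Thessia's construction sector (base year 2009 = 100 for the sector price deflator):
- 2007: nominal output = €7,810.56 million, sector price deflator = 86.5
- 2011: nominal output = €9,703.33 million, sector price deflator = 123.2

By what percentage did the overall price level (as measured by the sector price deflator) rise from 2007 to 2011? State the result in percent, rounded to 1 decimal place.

Price-level change = 123.2 / 86.5 − 1 = 0.4243.

42.4%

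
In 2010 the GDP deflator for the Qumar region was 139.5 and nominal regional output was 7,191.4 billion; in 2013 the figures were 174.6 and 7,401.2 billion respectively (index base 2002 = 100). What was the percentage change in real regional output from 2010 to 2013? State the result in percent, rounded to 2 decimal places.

Deflate each year: 2010 → 7191.4/1.395 = 5155.13; 2013 → 7401.2/1.746 = 4238.95.
So real regional output changed by 4238.95/5155.13 − 1 = -0.1777, i.e. -17.77%.

-17.77%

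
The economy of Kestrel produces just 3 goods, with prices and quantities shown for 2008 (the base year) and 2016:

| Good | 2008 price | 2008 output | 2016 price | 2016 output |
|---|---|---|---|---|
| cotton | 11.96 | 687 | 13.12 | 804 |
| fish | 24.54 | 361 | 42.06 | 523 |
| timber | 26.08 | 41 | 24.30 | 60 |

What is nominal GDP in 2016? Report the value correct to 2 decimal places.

34003.86

Nominal GDP 2016 = Σ (p_2016 × q_2016) = 13.12·804 + 42.06·523 + 24.30·60 = 34003.86.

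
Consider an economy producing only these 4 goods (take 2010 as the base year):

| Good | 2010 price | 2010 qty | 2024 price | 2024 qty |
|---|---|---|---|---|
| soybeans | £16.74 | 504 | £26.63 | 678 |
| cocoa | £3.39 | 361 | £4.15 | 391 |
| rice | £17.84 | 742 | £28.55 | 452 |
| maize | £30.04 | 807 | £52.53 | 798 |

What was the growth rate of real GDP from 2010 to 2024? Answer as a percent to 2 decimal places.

-5.15%

Real GDP 2010 = Nominal GDP 2010 = 16.74·504 + 3.39·361 + 17.84·742 + 30.04·807 = 47140.31.
Real GDP 2024 (at 2010 prices) = 16.74·678 + 3.39·391 + 17.84·452 + 30.04·798 = 44710.81.
Real growth = 44710.81/47140.31 − 1 = -0.0515.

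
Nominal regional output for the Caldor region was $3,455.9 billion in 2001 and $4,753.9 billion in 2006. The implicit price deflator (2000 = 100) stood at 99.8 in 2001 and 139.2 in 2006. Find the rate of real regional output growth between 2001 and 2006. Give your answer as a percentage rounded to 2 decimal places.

Deflate each year: 2001 → 3455.9/0.998 = 3462.83; 2006 → 4753.9/1.392 = 3415.16.
So real regional output changed by 3415.16/3462.83 − 1 = -0.0138, i.e. -1.38%.

-1.38%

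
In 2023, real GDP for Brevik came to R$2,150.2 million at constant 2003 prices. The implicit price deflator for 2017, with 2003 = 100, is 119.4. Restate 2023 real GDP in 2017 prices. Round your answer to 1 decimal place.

Real GDP in 2017 prices = Real GDP in 2003 prices × (P_2017/P_2003) = 2150.2 × 1.194 = 2567.34.

R$2,567.3 million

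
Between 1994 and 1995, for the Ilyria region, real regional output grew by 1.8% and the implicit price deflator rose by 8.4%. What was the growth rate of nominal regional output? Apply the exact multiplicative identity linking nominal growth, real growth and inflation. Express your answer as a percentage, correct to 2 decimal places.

(1 + g_nom) = (1 + g_real)(1 + π) = 1.0180 × 1.0840 = 1.10351.

10.35%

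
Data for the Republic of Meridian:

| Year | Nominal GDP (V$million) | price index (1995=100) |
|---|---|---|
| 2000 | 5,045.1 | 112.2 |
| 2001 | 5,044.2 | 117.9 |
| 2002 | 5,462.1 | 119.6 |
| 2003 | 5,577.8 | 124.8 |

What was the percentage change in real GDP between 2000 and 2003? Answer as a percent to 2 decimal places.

Real GDP 2000 = 5045.1/1.122 = 4496.52.
Real GDP 2003 = 5577.8/1.248 = 4469.39.
Change = 4469.39/4496.52 − 1 = -0.0060.

-0.60%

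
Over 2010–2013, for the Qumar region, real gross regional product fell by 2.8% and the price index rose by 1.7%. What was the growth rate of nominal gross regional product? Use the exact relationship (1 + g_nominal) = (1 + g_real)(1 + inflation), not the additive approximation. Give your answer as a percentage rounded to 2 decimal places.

-1.15%

(1 + g_nom) = (1 + g_real)(1 + π) = 0.9720 × 1.0170 = 0.98852.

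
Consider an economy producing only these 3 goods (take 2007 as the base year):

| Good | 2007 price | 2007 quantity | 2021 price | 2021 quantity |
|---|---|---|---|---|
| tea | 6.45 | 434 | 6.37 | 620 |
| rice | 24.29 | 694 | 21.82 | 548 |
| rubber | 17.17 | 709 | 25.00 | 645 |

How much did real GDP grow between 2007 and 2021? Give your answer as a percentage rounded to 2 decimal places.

-10.82%

Real GDP 2007 = Nominal GDP 2007 = 6.45·434 + 24.29·694 + 17.17·709 = 31830.09.
Real GDP 2021 (at 2007 prices) = 6.45·620 + 24.29·548 + 17.17·645 = 28384.57.
Real growth = 28384.57/31830.09 − 1 = -0.1082.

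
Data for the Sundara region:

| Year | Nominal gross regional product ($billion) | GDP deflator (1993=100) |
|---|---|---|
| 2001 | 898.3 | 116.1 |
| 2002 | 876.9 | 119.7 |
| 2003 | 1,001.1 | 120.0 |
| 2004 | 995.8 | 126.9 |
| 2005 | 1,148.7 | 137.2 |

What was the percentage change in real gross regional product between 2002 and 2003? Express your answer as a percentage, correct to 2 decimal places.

13.88%

Real gross regional product 2002 = 876.9/1.197 = 732.58.
Real gross regional product 2003 = 1001.1/1.200 = 834.25.
Change = 834.25/732.58 − 1 = 0.1388.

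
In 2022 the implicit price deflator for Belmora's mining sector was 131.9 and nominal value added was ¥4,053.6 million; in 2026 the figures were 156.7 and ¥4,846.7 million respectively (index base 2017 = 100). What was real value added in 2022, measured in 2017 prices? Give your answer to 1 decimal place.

¥3,073.2 million

Real value added = Nominal / (implicit price deflator/100) = 4053.6 / 1.319 = 3073.24.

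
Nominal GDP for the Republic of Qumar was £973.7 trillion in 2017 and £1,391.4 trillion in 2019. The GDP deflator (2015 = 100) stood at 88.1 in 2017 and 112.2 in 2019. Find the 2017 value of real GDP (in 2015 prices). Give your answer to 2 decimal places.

£1,105.22 trillion

Real GDP = Nominal / (GDP deflator/100) = 973.7 / 0.881 = 1105.22.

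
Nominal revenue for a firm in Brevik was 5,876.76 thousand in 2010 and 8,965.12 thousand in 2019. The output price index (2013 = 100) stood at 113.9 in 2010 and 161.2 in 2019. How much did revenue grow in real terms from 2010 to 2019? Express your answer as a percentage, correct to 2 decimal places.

Deflate each year: 2010 → 5876.76/1.139 = 5159.58; 2019 → 8965.12/1.612 = 5561.49.
So real revenue changed by 5561.49/5159.58 − 1 = 0.0779, i.e. 7.79%.

7.79%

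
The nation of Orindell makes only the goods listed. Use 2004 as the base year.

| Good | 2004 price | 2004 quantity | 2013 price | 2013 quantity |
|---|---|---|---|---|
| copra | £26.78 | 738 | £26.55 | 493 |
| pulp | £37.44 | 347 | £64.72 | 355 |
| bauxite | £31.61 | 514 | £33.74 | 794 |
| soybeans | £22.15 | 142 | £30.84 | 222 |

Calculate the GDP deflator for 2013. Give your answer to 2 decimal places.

Nominal GDP 2013 = 26.55·493 + 64.72·355 + 33.74·794 + 30.84·222 = 69700.79.
Real GDP 2013 (at 2004 prices) = 26.78·493 + 37.44·355 + 31.61·794 + 22.15·222 = 56509.38.
Deflator = Nominal/Real × 100 = 69700.79/56509.38 × 100 = 123.344.

123.34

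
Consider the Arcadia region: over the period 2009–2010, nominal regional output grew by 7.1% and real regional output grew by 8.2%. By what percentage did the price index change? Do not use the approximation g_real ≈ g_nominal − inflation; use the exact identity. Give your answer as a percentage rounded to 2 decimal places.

-1.02%

(1 + g_nom) = (1 + g_real)(1 + π), so π = 1.0710 / 1.0820 − 1 = -0.01017.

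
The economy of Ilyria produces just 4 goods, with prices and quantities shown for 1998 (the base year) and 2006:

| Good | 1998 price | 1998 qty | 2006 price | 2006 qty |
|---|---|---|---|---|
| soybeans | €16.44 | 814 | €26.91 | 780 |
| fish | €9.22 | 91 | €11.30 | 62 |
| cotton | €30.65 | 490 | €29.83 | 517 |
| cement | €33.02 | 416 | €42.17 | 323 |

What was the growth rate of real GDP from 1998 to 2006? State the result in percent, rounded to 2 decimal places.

Real GDP 1998 = Nominal GDP 1998 = 16.44·814 + 9.22·91 + 30.65·490 + 33.02·416 = 42976.00.
Real GDP 2006 (at 1998 prices) = 16.44·780 + 9.22·62 + 30.65·517 + 33.02·323 = 39906.35.
Real growth = 39906.35/42976.00 − 1 = -0.0714.

-7.14%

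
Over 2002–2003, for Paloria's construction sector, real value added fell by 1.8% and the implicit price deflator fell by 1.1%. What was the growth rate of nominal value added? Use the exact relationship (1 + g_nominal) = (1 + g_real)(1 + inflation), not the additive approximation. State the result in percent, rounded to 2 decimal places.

(1 + g_nom) = (1 + g_real)(1 + π) = 0.9820 × 0.9890 = 0.97120.

-2.88%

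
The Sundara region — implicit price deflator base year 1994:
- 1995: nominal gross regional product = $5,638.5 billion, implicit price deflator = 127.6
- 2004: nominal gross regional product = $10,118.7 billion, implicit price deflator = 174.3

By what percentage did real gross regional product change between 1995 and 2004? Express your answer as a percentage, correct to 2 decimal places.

Deflate each year: 1995 → 5638.5/1.276 = 4418.89; 2004 → 10118.7/1.743 = 5805.34.
So real gross regional product changed by 5805.34/4418.89 − 1 = 0.3138, i.e. 31.38%.

31.38%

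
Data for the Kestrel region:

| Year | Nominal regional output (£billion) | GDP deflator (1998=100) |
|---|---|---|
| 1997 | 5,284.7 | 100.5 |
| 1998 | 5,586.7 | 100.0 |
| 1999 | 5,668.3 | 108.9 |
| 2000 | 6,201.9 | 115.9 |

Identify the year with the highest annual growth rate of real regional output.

1998

1998: real = 5586.7/1.000 = 5586.70; growth vs 1997 (5258.41) = 6.24%.
1999: real = 5668.3/1.089 = 5205.05; growth vs 1998 (5586.70) = -6.83%.
2000: real = 6201.9/1.159 = 5351.08; growth vs 1999 (5205.05) = 2.81%.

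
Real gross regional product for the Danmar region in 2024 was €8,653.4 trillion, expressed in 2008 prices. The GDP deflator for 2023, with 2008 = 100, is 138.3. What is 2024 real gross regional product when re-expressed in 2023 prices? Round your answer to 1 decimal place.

Real gross regional product in 2023 prices = Real gross regional product in 2008 prices × (P_2023/P_2008) = 8653.4 × 1.383 = 11967.65.

€11,967.7 trillion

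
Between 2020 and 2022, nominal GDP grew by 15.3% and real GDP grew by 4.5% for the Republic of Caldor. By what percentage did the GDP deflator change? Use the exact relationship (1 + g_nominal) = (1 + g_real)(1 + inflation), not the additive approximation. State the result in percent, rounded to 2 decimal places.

10.33%

(1 + g_nom) = (1 + g_real)(1 + π), so π = 1.1530 / 1.0450 − 1 = 0.10335.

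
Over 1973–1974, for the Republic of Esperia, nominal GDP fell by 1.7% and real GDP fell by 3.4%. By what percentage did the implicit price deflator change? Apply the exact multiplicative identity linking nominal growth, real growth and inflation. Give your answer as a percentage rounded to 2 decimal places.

(1 + g_nom) = (1 + g_real)(1 + π), so π = 0.9830 / 0.9660 − 1 = 0.01760.

1.76%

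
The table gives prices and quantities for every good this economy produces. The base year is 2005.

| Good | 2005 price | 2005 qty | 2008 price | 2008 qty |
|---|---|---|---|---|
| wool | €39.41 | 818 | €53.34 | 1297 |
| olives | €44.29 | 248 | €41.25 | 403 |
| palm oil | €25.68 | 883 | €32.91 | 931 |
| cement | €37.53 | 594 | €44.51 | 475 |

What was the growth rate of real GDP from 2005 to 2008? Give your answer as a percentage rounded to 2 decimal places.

25.52%

Real GDP 2005 = Nominal GDP 2005 = 39.41·818 + 44.29·248 + 25.68·883 + 37.53·594 = 88189.56.
Real GDP 2008 (at 2005 prices) = 39.41·1297 + 44.29·403 + 25.68·931 + 37.53·475 = 110698.47.
Real growth = 110698.47/88189.56 − 1 = 0.2552.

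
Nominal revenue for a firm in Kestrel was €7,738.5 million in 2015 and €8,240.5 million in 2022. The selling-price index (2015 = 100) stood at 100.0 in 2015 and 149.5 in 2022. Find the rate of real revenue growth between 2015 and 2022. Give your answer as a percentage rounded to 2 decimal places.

-28.77%

Deflate each year: 2015 → 7738.5/1.000 = 7738.50; 2022 → 8240.5/1.495 = 5512.04.
So real revenue changed by 5512.04/7738.50 − 1 = -0.2877, i.e. -28.77%.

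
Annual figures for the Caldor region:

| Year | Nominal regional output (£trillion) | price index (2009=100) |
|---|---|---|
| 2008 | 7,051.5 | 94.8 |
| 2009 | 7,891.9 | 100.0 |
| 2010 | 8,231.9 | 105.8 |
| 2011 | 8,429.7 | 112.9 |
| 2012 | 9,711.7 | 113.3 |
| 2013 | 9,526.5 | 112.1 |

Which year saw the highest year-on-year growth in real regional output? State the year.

2009: real = 7891.9/1.000 = 7891.90; growth vs 2008 (7438.29) = 6.10%.
2010: real = 8231.9/1.058 = 7780.62; growth vs 2009 (7891.90) = -1.41%.
2011: real = 8429.7/1.129 = 7466.52; growth vs 2010 (7780.62) = -4.04%.
2012: real = 9711.7/1.133 = 8571.67; growth vs 2011 (7466.52) = 14.80%.
2013: real = 9526.5/1.121 = 8498.22; growth vs 2012 (8571.67) = -0.86%.

2012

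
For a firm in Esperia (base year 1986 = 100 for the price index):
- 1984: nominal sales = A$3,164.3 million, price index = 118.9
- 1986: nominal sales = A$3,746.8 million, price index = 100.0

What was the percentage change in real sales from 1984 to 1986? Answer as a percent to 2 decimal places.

40.79%

Real sales 1984 = 3164.3 / 1.189 = 2661.31.
Real sales 1986 = 3746.8 / 1.000 = 3746.80.
Real growth = 3746.80 / 2661.31 − 1 = 0.4079.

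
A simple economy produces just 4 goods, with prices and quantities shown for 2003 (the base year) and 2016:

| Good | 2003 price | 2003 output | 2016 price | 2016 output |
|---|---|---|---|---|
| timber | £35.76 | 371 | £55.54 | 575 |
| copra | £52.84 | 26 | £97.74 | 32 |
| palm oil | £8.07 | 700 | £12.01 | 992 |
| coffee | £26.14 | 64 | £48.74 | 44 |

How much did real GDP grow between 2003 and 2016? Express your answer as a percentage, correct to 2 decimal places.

43.01%

Real GDP 2003 = Nominal GDP 2003 = 35.76·371 + 52.84·26 + 8.07·700 + 26.14·64 = 21962.76.
Real GDP 2016 (at 2003 prices) = 35.76·575 + 52.84·32 + 8.07·992 + 26.14·44 = 31408.48.
Real growth = 31408.48/21962.76 − 1 = 0.4301.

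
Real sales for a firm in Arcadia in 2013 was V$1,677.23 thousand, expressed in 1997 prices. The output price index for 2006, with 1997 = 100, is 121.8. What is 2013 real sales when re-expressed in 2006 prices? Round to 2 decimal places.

V$2,042.87 thousand

Real sales in 2006 prices = Real sales in 1997 prices × (P_2006/P_1997) = 1677.23 × 1.218 = 2042.87.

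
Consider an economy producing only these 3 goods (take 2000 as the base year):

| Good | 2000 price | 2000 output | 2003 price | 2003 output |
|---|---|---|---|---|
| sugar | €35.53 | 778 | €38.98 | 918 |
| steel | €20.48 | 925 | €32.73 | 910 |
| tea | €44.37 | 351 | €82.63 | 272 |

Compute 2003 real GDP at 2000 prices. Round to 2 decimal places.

Real GDP 2003 = Σ (p_2000 × q_2003) = 35.53·918 + 20.48·910 + 44.37·272 = 63321.98.

€63321.98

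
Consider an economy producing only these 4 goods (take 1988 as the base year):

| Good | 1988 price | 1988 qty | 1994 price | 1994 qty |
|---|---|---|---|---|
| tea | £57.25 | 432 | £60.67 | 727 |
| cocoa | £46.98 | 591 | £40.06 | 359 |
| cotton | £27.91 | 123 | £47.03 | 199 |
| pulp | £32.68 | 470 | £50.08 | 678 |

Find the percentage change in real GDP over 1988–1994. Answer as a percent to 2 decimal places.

20.91%

Real GDP 1988 = Nominal GDP 1988 = 57.25·432 + 46.98·591 + 27.91·123 + 32.68·470 = 71289.71.
Real GDP 1994 (at 1988 prices) = 57.25·727 + 46.98·359 + 27.91·199 + 32.68·678 = 86197.70.
Real growth = 86197.70/71289.71 − 1 = 0.2091.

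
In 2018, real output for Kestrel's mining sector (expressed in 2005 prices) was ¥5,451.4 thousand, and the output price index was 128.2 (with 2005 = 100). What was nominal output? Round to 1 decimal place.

¥6,988.7 thousand

Nominal output = Real × (output price index/100) = 5451.4 × 1.282 = 6988.69.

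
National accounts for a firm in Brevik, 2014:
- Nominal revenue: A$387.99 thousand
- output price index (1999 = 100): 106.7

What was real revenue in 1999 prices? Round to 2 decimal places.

A$363.63 thousand

Real revenue = Nominal / (output price index/100) = 387.99 / 1.067 = 363.63.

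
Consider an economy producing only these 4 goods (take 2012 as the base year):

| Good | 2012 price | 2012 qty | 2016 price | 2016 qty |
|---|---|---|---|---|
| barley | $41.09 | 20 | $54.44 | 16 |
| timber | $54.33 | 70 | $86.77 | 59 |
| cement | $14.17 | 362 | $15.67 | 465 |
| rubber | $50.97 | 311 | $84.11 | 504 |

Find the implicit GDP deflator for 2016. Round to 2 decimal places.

Nominal GDP 2016 = 54.44·16 + 86.77·59 + 15.67·465 + 84.11·504 = 55668.46.
Real GDP 2016 (at 2012 prices) = 41.09·16 + 54.33·59 + 14.17·465 + 50.97·504 = 36140.84.
Deflator = Nominal/Real × 100 = 55668.46/36140.84 × 100 = 154.032.

154.03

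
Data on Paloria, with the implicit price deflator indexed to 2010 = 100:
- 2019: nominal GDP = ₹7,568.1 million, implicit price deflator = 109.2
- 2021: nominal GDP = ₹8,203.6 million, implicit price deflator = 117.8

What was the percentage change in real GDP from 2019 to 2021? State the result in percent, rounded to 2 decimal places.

Real GDP 2019 = 7568.1 / 1.092 = 6930.49.
Real GDP 2021 = 8203.6 / 1.178 = 6964.01.
Real growth = 6964.01 / 6930.49 − 1 = 0.0048.

0.48%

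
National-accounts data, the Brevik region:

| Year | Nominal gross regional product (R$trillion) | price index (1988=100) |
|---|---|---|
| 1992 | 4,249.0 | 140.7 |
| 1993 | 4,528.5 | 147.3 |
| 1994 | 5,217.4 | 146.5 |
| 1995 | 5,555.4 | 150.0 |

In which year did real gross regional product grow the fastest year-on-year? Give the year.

1994

1993: real = 4528.5/1.473 = 3074.34; growth vs 1992 (3019.90) = 1.80%.
1994: real = 5217.4/1.465 = 3561.37; growth vs 1993 (3074.34) = 15.84%.
1995: real = 5555.4/1.500 = 3703.60; growth vs 1994 (3561.37) = 3.99%.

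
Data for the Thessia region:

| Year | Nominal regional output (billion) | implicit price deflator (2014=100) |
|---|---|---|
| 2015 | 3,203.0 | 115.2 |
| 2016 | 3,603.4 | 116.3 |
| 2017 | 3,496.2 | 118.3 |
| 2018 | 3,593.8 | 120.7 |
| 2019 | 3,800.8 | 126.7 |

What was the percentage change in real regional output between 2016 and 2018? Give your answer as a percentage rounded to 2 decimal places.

-3.90%

Real regional output 2016 = 3603.4/1.163 = 3098.37.
Real regional output 2018 = 3593.8/1.207 = 2977.46.
Change = 2977.46/3098.37 − 1 = -0.0390.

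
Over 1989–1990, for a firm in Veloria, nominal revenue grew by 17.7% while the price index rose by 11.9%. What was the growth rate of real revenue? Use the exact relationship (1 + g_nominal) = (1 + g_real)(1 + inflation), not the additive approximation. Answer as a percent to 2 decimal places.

(1 + g_nom) = (1 + g_real)(1 + π), so g_real = 1.1770 / 1.1190 − 1 = 0.05183.

5.18%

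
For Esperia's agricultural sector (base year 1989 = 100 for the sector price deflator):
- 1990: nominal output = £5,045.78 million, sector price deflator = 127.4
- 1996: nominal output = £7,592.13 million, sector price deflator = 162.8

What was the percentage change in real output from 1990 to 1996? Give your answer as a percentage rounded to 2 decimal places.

Deflate each year: 1990 → 5045.78/1.274 = 3960.58; 1996 → 7592.13/1.628 = 4663.47.
So real output changed by 4663.47/3960.58 − 1 = 0.1775, i.e. 17.75%.

17.75%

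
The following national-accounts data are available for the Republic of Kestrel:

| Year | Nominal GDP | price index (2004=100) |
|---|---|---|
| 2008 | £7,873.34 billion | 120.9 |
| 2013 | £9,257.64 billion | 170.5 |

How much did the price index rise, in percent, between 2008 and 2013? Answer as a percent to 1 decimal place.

41.0%

Price-level change = 170.5 / 120.9 − 1 = 0.4103.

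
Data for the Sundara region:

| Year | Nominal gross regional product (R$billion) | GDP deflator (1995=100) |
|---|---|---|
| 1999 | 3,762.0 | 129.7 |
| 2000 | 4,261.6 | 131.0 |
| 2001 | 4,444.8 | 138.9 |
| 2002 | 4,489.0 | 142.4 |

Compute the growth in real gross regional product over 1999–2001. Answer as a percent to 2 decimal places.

Real gross regional product 1999 = 3762.0/1.297 = 2900.54.
Real gross regional product 2001 = 4444.8/1.389 = 3200.00.
Change = 3200.00/2900.54 − 1 = 0.1032.

10.32%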